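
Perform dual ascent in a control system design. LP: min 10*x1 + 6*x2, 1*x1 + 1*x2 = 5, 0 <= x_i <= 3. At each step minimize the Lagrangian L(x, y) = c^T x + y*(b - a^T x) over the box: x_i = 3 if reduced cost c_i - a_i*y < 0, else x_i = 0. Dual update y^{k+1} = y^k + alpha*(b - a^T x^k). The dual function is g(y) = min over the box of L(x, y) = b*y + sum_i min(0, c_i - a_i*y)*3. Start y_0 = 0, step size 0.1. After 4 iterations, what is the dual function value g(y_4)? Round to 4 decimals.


Dual ascent for LP: min 10*x1 + 6*x2, 1*x1 + 1*x2 = 5, 0 <= x_i <= 3
Step 1: y^k = 0.0, reduced costs: (10.0, 6.0)
  x^k = (0.0, 0.0), subgradient = b - a^T x = 5.0
  y^{k+1} = 0.0 + 0.1*5.0 = 0.5
Step 2: y^k = 0.5, reduced costs: (9.5, 5.5)
  x^k = (0.0, 0.0), subgradient = b - a^T x = 5.0
  y^{k+1} = 0.5 + 0.1*5.0 = 1.0
Step 3: y^k = 1.0, reduced costs: (9.0, 5.0)
  x^k = (0.0, 0.0), subgradient = b - a^T x = 5.0
  y^{k+1} = 1.0 + 0.1*5.0 = 1.5
Step 4: y^k = 1.5, reduced costs: (8.5, 4.5)
  x^k = (0.0, 0.0), subgradient = b - a^T x = 5.0
  y^{k+1} = 1.5 + 0.1*5.0 = 2.0
Dual objective at y_4 = 2.0: reduced costs (8.0, 4.0), box minimizer x = (0.0, 0.0)
g(y_4) = b*y + (c1 - a1*y)*x1 + (c2 - a2*y)*x2 = 5*2.0 + 8.0*0.0 + 4.0*0.0 = 10.0 + 0.0 + 0.0 = 10.0


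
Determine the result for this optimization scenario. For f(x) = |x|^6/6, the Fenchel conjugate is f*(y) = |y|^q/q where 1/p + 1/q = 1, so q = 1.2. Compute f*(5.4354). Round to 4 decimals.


The conjugate exponent q satisfies 1/p + 1/q = 1.
p = 6, so q = 6/(6 - 1) = 1.2
|y|^q = 5.4354^1.2 = 7.6257
f*(5.4354) = 7.6257 / 1.2 = 6.3547


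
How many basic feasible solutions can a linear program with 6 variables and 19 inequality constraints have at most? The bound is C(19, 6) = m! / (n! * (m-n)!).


Each vertex corresponds to some choice of n active constraints out of m, so the number of vertices is at most C(m, n) = m! / (n!(m-n)!).
m = 19, n = 6
Numerator: 19 * 18 * 17 * 16 * 15 * 14
Denominator: 6! = 720
C(19, 6) = 27132


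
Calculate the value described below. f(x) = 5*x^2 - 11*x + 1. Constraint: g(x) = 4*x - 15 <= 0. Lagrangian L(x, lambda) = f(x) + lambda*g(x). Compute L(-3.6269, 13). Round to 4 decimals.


Step 1: Evaluate f(x).
f(-3.6269) = 5*(-3.6269)^2 - 11*(-3.6269) + 1 = 106.6679
Step 2: Evaluate g(x).
g(-3.6269) = 4*-3.6269 - 15 = -29.5076
Step 3: Compute Lagrangian.
L = 106.6679 + 13*-29.5076 = -276.9309


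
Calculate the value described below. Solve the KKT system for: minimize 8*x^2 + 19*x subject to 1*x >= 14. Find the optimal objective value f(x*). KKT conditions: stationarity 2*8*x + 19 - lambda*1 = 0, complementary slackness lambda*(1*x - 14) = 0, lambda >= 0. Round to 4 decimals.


Step 1: Try lambda = 0 (constraint inactive).
x_unc = -19/(2*8) = -1.1875
Check: 1*-1.1875 = -1.1875 < 14 -- violated!
Step 2: Constraint must be active: 1*x = 14
x* = 14/1 = 14.0
lambda = (2*8*14.0 + 19)/1 = 243.0
Step 3: Compute optimal value.
f(x*) = 8*14.0^2 + 19*14.0 = 1834.0


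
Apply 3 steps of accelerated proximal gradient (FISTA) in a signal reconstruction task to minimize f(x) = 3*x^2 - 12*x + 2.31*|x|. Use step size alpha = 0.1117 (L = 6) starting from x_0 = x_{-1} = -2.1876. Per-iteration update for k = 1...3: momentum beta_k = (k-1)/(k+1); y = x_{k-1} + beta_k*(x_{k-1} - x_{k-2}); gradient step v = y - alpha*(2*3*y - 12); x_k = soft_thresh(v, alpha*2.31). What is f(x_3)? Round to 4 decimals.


FISTA on f(x) = 3*x^2 - 12*x + 2.31*|x|
L = 6, alpha = 0.1117
Iteration 1: beta = 0.0, y = -2.1876 + 0.0*(-2.1876 + 2.1876) = -2.1876
  grad(y) = -25.1256, v = y - alpha*grad = 0.6189
  prox(v) = soft_thresh(0.6189, 0.258) = 0.3609
Iteration 2: beta = 0.3333, y = 0.3609 + 0.3333*(0.3609 + 2.1876) = 1.2104
  grad(y) = -4.7376, v = y - alpha*grad = 1.7396
  prox(v) = soft_thresh(1.7396, 0.258) = 1.4816
Iteration 3: beta = 0.5, y = 1.4816 + 0.5*(1.4816 - 0.3609) = 2.0419
  grad(y) = 0.2514, v = y - alpha*grad = 2.0138
  prox(v) = soft_thresh(2.0138, 0.258) = 1.7558
f(x_3) = 3*1.7558^2 - 12*1.7558 + 2.31*|1.7558| = -7.7652


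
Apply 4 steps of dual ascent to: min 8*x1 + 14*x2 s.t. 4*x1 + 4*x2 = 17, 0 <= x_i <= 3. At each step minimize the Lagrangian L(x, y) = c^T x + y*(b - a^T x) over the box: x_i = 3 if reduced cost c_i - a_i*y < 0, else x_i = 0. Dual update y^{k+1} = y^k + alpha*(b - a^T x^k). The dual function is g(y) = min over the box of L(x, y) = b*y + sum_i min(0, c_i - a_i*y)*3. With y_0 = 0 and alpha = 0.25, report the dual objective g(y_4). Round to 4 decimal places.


Dual ascent for LP: min 8*x1 + 14*x2, 4*x1 + 4*x2 = 17, 0 <= x_i <= 3
Step 1: y^k = 0.0, reduced costs: (8.0, 14.0)
  x^k = (0.0, 0.0), subgradient = b - a^T x = 17.0
  y^{k+1} = 0.0 + 0.25*17.0 = 4.25
Step 2: y^k = 4.25, reduced costs: (-9.0, -3.0)
  x^k = (3.0, 3.0), subgradient = b - a^T x = -7.0
  y^{k+1} = 4.25 + 0.25*-7.0 = 2.5
Step 3: y^k = 2.5, reduced costs: (-2.0, 4.0)
  x^k = (3.0, 0.0), subgradient = b - a^T x = 5.0
  y^{k+1} = 2.5 + 0.25*5.0 = 3.75
Step 4: y^k = 3.75, reduced costs: (-7.0, -1.0)
  x^k = (3.0, 3.0), subgradient = b - a^T x = -7.0
  y^{k+1} = 3.75 + 0.25*-7.0 = 2.0
Dual objective at y_4 = 2.0: reduced costs (0.0, 6.0), box minimizer x = (0.0, 0.0)
g(y_4) = b*y + (c1 - a1*y)*x1 + (c2 - a2*y)*x2 = 17*2.0 + 0.0*0.0 + 6.0*0.0 = 34.0 + 0.0 + 0.0 = 34.0


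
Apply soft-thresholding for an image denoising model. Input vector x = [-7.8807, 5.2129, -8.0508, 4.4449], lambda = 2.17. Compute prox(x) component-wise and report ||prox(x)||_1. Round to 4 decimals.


Soft-thresholding with lambda = 2.17:
prox(-7.8807) = sign(-7.8807)*max(|-7.8807| - 2.17, 0) = -5.7107
prox(5.2129) = sign(5.2129)*max(|5.2129| - 2.17, 0) = 3.0429
prox(-8.0508) = sign(-8.0508)*max(|-8.0508| - 2.17, 0) = -5.8808
prox(4.4449) = sign(4.4449)*max(|4.4449| - 2.17, 0) = 2.2749
prox(x) = [-5.7107, 3.0429, -5.8808, 2.2749]
||prox(x)||_1 = 5.7107 + 3.0429 + 5.8808 + 2.2749 = 16.9093


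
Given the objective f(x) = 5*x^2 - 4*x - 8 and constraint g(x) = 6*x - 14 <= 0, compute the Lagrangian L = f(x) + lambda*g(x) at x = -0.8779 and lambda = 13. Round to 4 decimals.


Step 1: Evaluate f(x).
f(-0.8779) = 5*(-0.8779)^2 - 4*(-0.8779) - 8 = -0.6349
Step 2: Evaluate g(x).
g(-0.8779) = 6*-0.8779 - 14 = -19.2674
Step 3: Compute Lagrangian.
L = -0.6349 + 13*-19.2674 = -251.1111


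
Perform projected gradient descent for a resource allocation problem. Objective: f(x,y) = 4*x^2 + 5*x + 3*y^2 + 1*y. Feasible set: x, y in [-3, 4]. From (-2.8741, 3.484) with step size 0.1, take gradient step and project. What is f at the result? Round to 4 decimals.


Step 1: Compute gradient at (-2.8741, 3.484).
grad_x = 2*4*-2.8741 + 5 = -17.9928
grad_y = 2*3*3.484 + 1 = 21.904
Step 2: Gradient step.
x_raw = -2.8741 - 0.1*-17.9928 = -1.0748
y_raw = 3.484 - 0.1*21.904 = 1.2936
Step 3: Project onto [-3, 4].
x_proj = clip(-1.0748) = -1.0748
y_proj = clip(1.2936) = 1.2936
Step 4: Evaluate f.
f(-1.0748, 1.2936) = 5.5607


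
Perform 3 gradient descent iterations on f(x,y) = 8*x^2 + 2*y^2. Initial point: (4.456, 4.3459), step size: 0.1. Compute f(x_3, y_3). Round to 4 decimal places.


Gradient descent on f(x,y) = 8*x^2 + 2*y^2.
Starting point: (4.456, 4.3459), alpha = 0.1
Step 1: grad_x = 2*8*4.456 = 71.296, grad_y = 2*2*4.3459 = 17.3836
  x_1 = 4.456 - 0.1*71.296 = -2.6736
  y_1 = 4.3459 - 0.1*17.3836 = 2.6075
Step 2: grad_x = 2*8*-2.6736 = -42.7776, grad_y = 2*2*2.6075 = 10.4302
  x_2 = -2.6736 - 0.1*-42.7776 = 1.6042
  y_2 = 2.6075 - 0.1*10.4302 = 1.5645
Step 3: grad_x = 2*8*1.6042 = 25.6666, grad_y = 2*2*1.5645 = 6.2581
  x_3 = 1.6042 - 0.1*25.6666 = -0.9625
  y_3 = 1.5645 - 0.1*6.2581 = 0.9387
f(-0.9625, 0.9387) = 8*(-0.9625)^2 + 2*0.9387^2 = 9.1736


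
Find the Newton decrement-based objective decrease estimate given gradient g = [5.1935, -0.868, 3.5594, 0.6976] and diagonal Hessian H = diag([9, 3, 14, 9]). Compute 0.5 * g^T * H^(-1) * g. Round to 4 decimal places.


Step 1: H is diagonal, so H^(-1) * g = [0.5771, -0.2893, 0.2542, 0.0775].
Step 2: g^T H^(-1) g = sum_i g_i^2 / H_ii
  = (5.1935)^2/9 + (-0.868)^2/3 + (3.5594)^2/14 + (0.6976)^2/9
  = 2.9969 + 0.2511 + 0.905 + 0.0541 = 4.2071
Step 3: Objective decrease = 0.5 * g^T H^(-1) g = 2.1036


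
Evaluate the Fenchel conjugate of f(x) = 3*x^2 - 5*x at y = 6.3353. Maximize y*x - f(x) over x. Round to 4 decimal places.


f*(y) = sup_x {y*x - a*x^2 - b*x} = sup_x {(y-b)*x - a*x^2}
FOC: (y - b) - 2a*x = 0 => x* = (y - b)/(2a)
x* = (6.3353 + 5)/(2*3) = 1.8892
f*(6.3353) = (y-b)^2/(4a) = (6.3353 + 5)^2/(4*3)
= 128.489/12 = 10.7074


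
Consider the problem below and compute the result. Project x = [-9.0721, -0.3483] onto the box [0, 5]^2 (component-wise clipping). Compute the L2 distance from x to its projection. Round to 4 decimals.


Project each component onto [0, 5].
clip(-9.0721) = 0.0, clip(-0.3483) = 0.0
Projection = [0.0, 0.0]
Squared diffs: [82.303, 0.1213]
Distance = sqrt(82.4243) = 9.0788


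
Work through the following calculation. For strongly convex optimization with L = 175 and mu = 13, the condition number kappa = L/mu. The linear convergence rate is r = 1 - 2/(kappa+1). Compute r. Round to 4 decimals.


Step 1: Compute the condition number.
kappa = L/mu = 175/13 = 13.4615
Step 2: Compute the convergence rate.
r = 1 - 2/(kappa + 1) = 1 - 2*mu/(L + mu) = (L - mu)/(L + mu) = 162/188 = 0.8617


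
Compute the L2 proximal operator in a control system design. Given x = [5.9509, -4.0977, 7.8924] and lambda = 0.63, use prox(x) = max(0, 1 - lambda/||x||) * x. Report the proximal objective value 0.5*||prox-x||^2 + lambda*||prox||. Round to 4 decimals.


Step 1: Compute ||x||.
||x|| = 10.7002
Step 2: Compute scaling factor.
scale = max(0, 1 - 0.63/10.7002) = 0.9411
Step 3: prox(x) = [5.6005, -3.8564, 7.4277]
||prox(x)|| = 10.0702
Step 4: Proximal objective.
0.5*||prox-x||^2 = 0.1985
lambda*||prox|| = 6.3442
Total = 6.5427


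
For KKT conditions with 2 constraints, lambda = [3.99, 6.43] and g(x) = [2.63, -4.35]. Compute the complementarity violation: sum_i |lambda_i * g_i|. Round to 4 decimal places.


KKT complementary slackness check:
lambda_1 * g_1 = 3.99 * 2.63 = 10.4937
lambda_2 * g_2 = 6.43 * -4.35 = -27.9705
Total violation = 10.4937 + 27.9705 = 38.4642


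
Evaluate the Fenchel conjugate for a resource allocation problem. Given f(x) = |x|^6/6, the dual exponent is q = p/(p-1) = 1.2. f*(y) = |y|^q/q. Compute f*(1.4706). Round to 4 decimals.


The conjugate exponent q satisfies 1/p + 1/q = 1.
p = 6, so q = 6/(6 - 1) = 1.2
|y|^q = 1.4706^1.2 = 1.5885
f*(1.4706) = 1.5885 / 1.2 = 1.3238


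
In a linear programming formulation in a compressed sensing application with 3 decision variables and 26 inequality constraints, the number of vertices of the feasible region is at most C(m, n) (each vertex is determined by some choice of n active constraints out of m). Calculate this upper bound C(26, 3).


Each vertex corresponds to some choice of n active constraints out of m, so the number of vertices is at most C(m, n) = m! / (n!(m-n)!).
m = 26, n = 3
Numerator: 26 * 25 * 24
Denominator: 3! = 6
C(26, 3) = 2600


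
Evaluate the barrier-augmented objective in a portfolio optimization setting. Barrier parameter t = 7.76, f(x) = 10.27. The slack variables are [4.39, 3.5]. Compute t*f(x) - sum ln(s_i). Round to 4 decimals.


Step 1: Compute log-barrier.
ln values: [1.4793, 1.2528]
phi = -(1.4793 + 1.2528) = -2.7321
Step 2: Compute augmented objective.
t*f(x) = 7.76*10.27 = 79.6952
Total = 79.6952 - 2.7321 = 76.9631


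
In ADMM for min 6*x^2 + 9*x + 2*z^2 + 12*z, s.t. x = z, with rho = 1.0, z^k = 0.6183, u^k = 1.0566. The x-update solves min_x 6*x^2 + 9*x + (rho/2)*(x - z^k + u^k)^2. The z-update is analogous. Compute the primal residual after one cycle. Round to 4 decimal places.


ADMM iteration with rho = 1.0, z^k = 0.6183, u^k = 1.0566
Step 1: x-update.
Minimize 6*x^2 + 9*x + (1.0/2)*(x - 0.6183 + 1.0566)^2
FOC: (2*6 + 1.0)*x = -9 + 1.0*(0.6183 - 1.0566)
x^{k+1} = -0.726
Step 2: z-update.
Minimize 2*z^2 + 12*z + (1.0/2)*(-0.726 - z + 1.0566)^2
FOC: (2*2 + 1.0)*z = -12 + 1.0*(-0.726 + 1.0566)
z^{k+1} = -2.3339
Step 3: u-update.
u^{k+1} = 1.0566 - 0.726 + 2.3339 = 2.6645
Step 4: Primal residual = |-0.726 + 2.3339| = 1.6079


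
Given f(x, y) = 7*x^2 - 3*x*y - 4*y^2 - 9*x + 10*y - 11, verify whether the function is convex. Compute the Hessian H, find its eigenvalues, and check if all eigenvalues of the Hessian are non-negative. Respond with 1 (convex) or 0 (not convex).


The Hessian of f(x,y) = 7*x^2 - 3*x*y - 4*y^2 - 9*x + 10*y - 11 is:
H = [[14, -3], [-3, -8]]
Trace = 14 - 8 = 6
Determinant = 14*-8 - (-3)^2 = -121
Discriminant = (6)^2 - 4*-121 = 520.0
Eigenvalues: lambda_1 = -8.4018, lambda_2 = 14.4018
The function is not convex.

0


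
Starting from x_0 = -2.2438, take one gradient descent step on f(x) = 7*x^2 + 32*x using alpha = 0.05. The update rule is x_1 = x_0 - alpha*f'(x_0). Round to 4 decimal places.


We compute the gradient at x_0 and apply the update.
f'(x) = 14*x + 32
f'(-2.2438) = 14*-2.2438 + 32 = 0.5868
x_1 = -2.2438 - 0.05*0.5868 = -2.2731


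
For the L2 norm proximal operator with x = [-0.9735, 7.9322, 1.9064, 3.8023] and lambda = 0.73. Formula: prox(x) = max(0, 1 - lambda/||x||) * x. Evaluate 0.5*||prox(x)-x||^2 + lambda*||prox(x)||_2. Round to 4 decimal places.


Step 1: Compute ||x||.
||x|| = 9.0531
Step 2: Compute scaling factor.
scale = max(0, 1 - 0.73/9.0531) = 0.9194
Step 3: prox(x) = [-0.895, 7.2926, 1.7527, 3.4957]
||prox(x)|| = 8.3231
Step 4: Proximal objective.
0.5*||prox-x||^2 = 0.2665
lambda*||prox|| = 6.0759
Total = 6.3423


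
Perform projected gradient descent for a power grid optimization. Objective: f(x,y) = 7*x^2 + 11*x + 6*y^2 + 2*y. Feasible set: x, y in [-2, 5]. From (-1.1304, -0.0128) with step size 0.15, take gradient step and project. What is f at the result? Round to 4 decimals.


Step 1: Compute gradient at (-1.1304, -0.0128).
grad_x = 2*7*-1.1304 + 11 = -4.8256
grad_y = 2*6*-0.0128 + 2 = 1.8464
Step 2: Gradient step.
x_raw = -1.1304 - 0.15*-4.8256 = -0.4066
y_raw = -0.0128 - 0.15*1.8464 = -0.2898
Step 3: Project onto [-2, 5].
x_proj = clip(-0.4066) = -0.4066
y_proj = clip(-0.2898) = -0.2898
Step 4: Evaluate f.
f(-0.4066, -0.2898) = -3.3909


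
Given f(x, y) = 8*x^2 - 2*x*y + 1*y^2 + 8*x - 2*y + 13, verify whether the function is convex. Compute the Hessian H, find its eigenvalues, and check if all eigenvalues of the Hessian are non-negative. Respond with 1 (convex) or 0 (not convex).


The Hessian of f(x,y) = 8*x^2 - 2*x*y + 1*y^2 + 8*x - 2*y + 13 is:
H = [[16, -2], [-2, 2]]
Trace = 16 + 2 = 18
Determinant = 16*2 - (-2)^2 = 28
Discriminant = (18)^2 - 4*28 = 212.0
Eigenvalues: lambda_1 = 1.7199, lambda_2 = 16.2801
The function is convex.

1


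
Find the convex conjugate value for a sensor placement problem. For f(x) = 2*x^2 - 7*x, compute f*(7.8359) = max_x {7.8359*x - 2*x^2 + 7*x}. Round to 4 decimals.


f*(y) = sup_x {y*x - a*x^2 - b*x} = sup_x {(y-b)*x - a*x^2}
FOC: (y - b) - 2a*x = 0 => x* = (y - b)/(2a)
x* = (7.8359 + 7)/(2*2) = 3.709
f*(7.8359) = (y-b)^2/(4a) = (7.8359 + 7)^2/(4*2)
= 220.1039/8 = 27.513


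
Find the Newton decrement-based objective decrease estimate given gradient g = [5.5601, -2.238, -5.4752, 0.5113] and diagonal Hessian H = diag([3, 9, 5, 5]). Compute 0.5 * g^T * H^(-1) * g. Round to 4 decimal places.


Step 1: H is diagonal, so H^(-1) * g = [1.8534, -0.2487, -1.095, 0.1023].
Step 2: g^T H^(-1) g = sum_i g_i^2 / H_ii
  = (5.5601)^2/3 + (-2.238)^2/9 + (-5.4752)^2/5 + (0.5113)^2/5
  = 10.3049 + 0.5565 + 5.9956 + 0.0523 = 16.9093
Step 3: Objective decrease = 0.5 * g^T H^(-1) g = 8.4546


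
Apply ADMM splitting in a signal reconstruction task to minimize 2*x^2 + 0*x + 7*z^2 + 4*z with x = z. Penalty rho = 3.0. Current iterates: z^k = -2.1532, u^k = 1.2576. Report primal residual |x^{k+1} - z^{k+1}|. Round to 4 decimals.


ADMM iteration with rho = 3.0, z^k = -2.1532, u^k = 1.2576
Step 1: x-update.
Minimize 2*x^2 + 0*x + (3.0/2)*(x + 2.1532 + 1.2576)^2
FOC: (2*2 + 3.0)*x = 0 + 3.0*(-2.1532 - 1.2576)
x^{k+1} = -1.4618
Step 2: z-update.
Minimize 7*z^2 + 4*z + (3.0/2)*(-1.4618 - z + 1.2576)^2
FOC: (2*7 + 3.0)*z = -4 + 3.0*(-1.4618 + 1.2576)
z^{k+1} = -0.2713
Step 3: u-update.
u^{k+1} = 1.2576 - 1.4618 + 0.2713 = 0.0672
Step 4: Primal residual = |-1.4618 + 0.2713| = 1.1904


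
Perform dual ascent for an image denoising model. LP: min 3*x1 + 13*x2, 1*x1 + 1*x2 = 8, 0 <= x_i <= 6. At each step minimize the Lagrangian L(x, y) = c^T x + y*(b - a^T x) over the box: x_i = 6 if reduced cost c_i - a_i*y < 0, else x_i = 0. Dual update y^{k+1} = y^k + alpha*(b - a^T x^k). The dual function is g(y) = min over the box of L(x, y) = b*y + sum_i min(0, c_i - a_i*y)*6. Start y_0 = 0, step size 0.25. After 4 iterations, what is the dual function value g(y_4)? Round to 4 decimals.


Dual ascent for LP: min 3*x1 + 13*x2, 1*x1 + 1*x2 = 8, 0 <= x_i <= 6
Step 1: y^k = 0.0, reduced costs: (3.0, 13.0)
  x^k = (0.0, 0.0), subgradient = b - a^T x = 8.0
  y^{k+1} = 0.0 + 0.25*8.0 = 2.0
Step 2: y^k = 2.0, reduced costs: (1.0, 11.0)
  x^k = (0.0, 0.0), subgradient = b - a^T x = 8.0
  y^{k+1} = 2.0 + 0.25*8.0 = 4.0
Step 3: y^k = 4.0, reduced costs: (-1.0, 9.0)
  x^k = (6.0, 0.0), subgradient = b - a^T x = 2.0
  y^{k+1} = 4.0 + 0.25*2.0 = 4.5
Step 4: y^k = 4.5, reduced costs: (-1.5, 8.5)
  x^k = (6.0, 0.0), subgradient = b - a^T x = 2.0
  y^{k+1} = 4.5 + 0.25*2.0 = 5.0
Dual objective at y_4 = 5.0: reduced costs (-2.0, 8.0), box minimizer x = (6.0, 0.0)
g(y_4) = b*y + (c1 - a1*y)*x1 + (c2 - a2*y)*x2 = 8*5.0 + (-2.0)*6.0 + 8.0*0.0 = 40.0 - 12.0 + 0.0 = 28.0


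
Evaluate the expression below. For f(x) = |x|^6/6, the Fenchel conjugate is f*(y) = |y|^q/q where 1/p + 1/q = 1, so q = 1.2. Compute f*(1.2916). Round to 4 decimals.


The conjugate exponent q satisfies 1/p + 1/q = 1.
p = 6, so q = 6/(6 - 1) = 1.2
|y|^q = 1.2916^1.2 = 1.3594
f*(1.2916) = 1.3594 / 1.2 = 1.1328


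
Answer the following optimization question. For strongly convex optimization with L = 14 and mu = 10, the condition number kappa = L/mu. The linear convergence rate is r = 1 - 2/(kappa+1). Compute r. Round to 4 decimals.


Step 1: Compute the condition number.
kappa = L/mu = 14/10 = 1.4
Step 2: Compute the convergence rate.
r = 1 - 2/(kappa + 1) = 1 - 2*mu/(L + mu) = (L - mu)/(L + mu) = 4/24 = 0.1667


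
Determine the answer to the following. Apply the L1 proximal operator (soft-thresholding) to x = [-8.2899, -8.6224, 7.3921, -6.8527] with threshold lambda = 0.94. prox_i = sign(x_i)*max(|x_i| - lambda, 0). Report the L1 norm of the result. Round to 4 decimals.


Soft-thresholding with lambda = 0.94:
prox(-8.2899) = sign(-8.2899)*max(|-8.2899| - 0.94, 0) = -7.3499
prox(-8.6224) = sign(-8.6224)*max(|-8.6224| - 0.94, 0) = -7.6824
prox(7.3921) = sign(7.3921)*max(|7.3921| - 0.94, 0) = 6.4521
prox(-6.8527) = sign(-6.8527)*max(|-6.8527| - 0.94, 0) = -5.9127
prox(x) = [-7.3499, -7.6824, 6.4521, -5.9127]
||prox(x)||_1 = 7.3499 + 7.6824 + 6.4521 + 5.9127 = 27.3971


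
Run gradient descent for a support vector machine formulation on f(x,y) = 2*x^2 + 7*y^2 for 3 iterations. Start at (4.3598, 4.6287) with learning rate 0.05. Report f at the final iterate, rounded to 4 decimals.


Gradient descent on f(x,y) = 2*x^2 + 7*y^2.
Starting point: (4.3598, 4.6287), alpha = 0.05
Step 1: grad_x = 2*2*4.3598 = 17.4392, grad_y = 2*7*4.6287 = 64.8018
  x_1 = 4.3598 - 0.05*17.4392 = 3.4878
  y_1 = 4.6287 - 0.05*64.8018 = 1.3886
Step 2: grad_x = 2*2*3.4878 = 13.9514, grad_y = 2*7*1.3886 = 19.4405
  x_2 = 3.4878 - 0.05*13.9514 = 2.7903
  y_2 = 1.3886 - 0.05*19.4405 = 0.4166
Step 3: grad_x = 2*2*2.7903 = 11.1611, grad_y = 2*7*0.4166 = 5.8322
  x_3 = 2.7903 - 0.05*11.1611 = 2.2322
  y_3 = 0.4166 - 0.05*5.8322 = 0.125
f(2.2322, 0.125) = 2*2.2322^2 + 7*0.125^2 = 10.0749


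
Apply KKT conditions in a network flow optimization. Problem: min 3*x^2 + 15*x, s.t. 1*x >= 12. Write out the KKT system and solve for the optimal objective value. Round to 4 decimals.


Step 1: Try lambda = 0 (constraint inactive).
x_unc = -15/(2*3) = -2.5
Check: 1*-2.5 = -2.5 < 12 -- violated!
Step 2: Constraint must be active: 1*x = 12
x* = 12/1 = 12.0
lambda = (2*3*12.0 + 15)/1 = 87.0
Step 3: Compute optimal value.
f(x*) = 3*12.0^2 + 15*12.0 = 612.0


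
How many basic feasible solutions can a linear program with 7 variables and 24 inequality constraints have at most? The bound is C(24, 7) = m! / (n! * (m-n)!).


Each vertex corresponds to some choice of n active constraints out of m, so the number of vertices is at most C(m, n) = m! / (n!(m-n)!).
m = 24, n = 7
Numerator: 24 * 23 * 22 * 21 * 20 * 19 * 18
Denominator: 7! = 5040
C(24, 7) = 346104


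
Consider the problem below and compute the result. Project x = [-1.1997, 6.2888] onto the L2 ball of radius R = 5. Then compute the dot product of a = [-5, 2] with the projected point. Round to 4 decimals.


Step 1: Compute ||x|| (intermediates to 6 decimals).
||x|| = sqrt((-1.1997)^2 + 6.2888^2) = 6.402209
Step 2: Project.
Since ||x|| > R, scale = R/||x|| = 5/6.402209 = 0.78098, proj(x) = scale * x
proj(x) = [-0.936942, 4.911427]
Step 3: Dot product.
a^T * proj(x) = -5*(-0.936942) + 2*4.911427 = 14.5076


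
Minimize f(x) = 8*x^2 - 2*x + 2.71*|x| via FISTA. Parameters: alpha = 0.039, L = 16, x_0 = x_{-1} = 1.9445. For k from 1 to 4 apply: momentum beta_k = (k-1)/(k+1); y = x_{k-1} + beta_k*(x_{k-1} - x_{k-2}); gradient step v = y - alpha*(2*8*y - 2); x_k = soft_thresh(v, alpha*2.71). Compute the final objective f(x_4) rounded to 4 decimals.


FISTA on f(x) = 8*x^2 - 2*x + 2.71*|x|
L = 16, alpha = 0.039
Iteration 1: beta = 0.0, y = 1.9445 + 0.0*(1.9445 - 1.9445) = 1.9445
  grad(y) = 29.112, v = y - alpha*grad = 0.8091
  prox(v) = soft_thresh(0.8091, 0.1057) = 0.7034
Iteration 2: beta = 0.3333, y = 0.7034 + 0.3333*(0.7034 - 1.9445) = 0.2898
  grad(y) = 2.6361, v = y - alpha*grad = 0.1869
  prox(v) = soft_thresh(0.1869, 0.1057) = 0.0813
Iteration 3: beta = 0.5, y = 0.0813 + 0.5*(0.0813 - 0.7034) = -0.2298
  grad(y) = -5.6773, v = y - alpha*grad = -0.0084
  prox(v) = soft_thresh(-0.0084, 0.1057) = 0.0
Iteration 4: beta = 0.6, y = 0.0 + 0.6*(0.0 - 0.0813) = -0.0488
  grad(y) = -2.7801, v = y - alpha*grad = 0.0597
  prox(v) = soft_thresh(0.0597, 0.1057) = 0.0
f(x_4) = 8*0.0^2 - 2*0.0 + 2.71*|0.0| = 0.0


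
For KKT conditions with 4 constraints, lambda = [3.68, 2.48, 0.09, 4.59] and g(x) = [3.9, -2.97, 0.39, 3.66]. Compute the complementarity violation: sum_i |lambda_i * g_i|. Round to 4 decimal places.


KKT complementary slackness check:
lambda_1 * g_1 = 3.68 * 3.9 = 14.352
lambda_2 * g_2 = 2.48 * -2.97 = -7.3656
lambda_3 * g_3 = 0.09 * 0.39 = 0.0351
lambda_4 * g_4 = 4.59 * 3.66 = 16.7994
Total violation = 14.352 + 7.3656 + 0.0351 + 16.7994 = 38.5521


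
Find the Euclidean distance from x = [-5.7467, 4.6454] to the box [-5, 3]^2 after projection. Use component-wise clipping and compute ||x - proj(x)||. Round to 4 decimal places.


Project each component onto [-5, 3].
clip(-5.7467) = -5.0, clip(4.6454) = 3.0
Projection = [-5.0, 3.0]
Squared diffs: [0.5576, 2.7073]
Distance = sqrt(3.2649) = 1.8069


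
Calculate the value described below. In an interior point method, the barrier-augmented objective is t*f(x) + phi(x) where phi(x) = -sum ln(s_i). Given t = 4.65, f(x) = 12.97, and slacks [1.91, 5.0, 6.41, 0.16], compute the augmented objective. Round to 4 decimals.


Step 1: Compute log-barrier.
ln values: [0.6471, 1.6094, 1.8579, -1.8326]
phi = -(0.6471 + 1.6094 + 1.8579 - 1.8326) = -2.2818
Step 2: Compute augmented objective.
t*f(x) = 4.65*12.97 = 60.3105
Total = 60.3105 - 2.2818 = 58.0287


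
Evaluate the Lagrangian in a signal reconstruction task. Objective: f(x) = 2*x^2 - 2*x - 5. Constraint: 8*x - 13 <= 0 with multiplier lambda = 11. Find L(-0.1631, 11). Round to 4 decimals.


Step 1: Evaluate f(x).
f(-0.1631) = 2*(-0.1631)^2 - 2*(-0.1631) - 5 = -4.6206
Step 2: Evaluate g(x).
g(-0.1631) = 8*-0.1631 - 13 = -14.3048
Step 3: Compute Lagrangian.
L = -4.6206 + 11*-14.3048 = -161.9734


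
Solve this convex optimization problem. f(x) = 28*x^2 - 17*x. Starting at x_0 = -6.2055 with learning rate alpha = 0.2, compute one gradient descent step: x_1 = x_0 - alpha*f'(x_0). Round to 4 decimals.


We compute the gradient at x_0 and apply the update.
f'(x) = 56*x - 17
f'(-6.2055) = 56*-6.2055 - 17 = -364.508
x_1 = -6.2055 - 0.2*-364.508 = 66.6961


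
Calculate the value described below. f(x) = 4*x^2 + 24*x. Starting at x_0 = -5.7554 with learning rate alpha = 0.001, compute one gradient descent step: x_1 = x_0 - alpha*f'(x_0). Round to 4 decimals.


We compute the gradient at x_0 and apply the update.
f'(x) = 8*x + 24
f'(-5.7554) = 8*-5.7554 + 24 = -22.0432
x_1 = -5.7554 - 0.001*-22.0432 = -5.7334


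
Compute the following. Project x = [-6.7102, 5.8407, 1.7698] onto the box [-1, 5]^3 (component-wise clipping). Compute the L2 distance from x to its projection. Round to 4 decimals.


Project each component onto [-1, 5].
clip(-6.7102) = -1.0, clip(5.8407) = 5.0, clip(1.7698) = 1.7698
Projection = [-1.0, 5.0, 1.7698]
Squared diffs: [32.6064, 0.7068, 0.0]
Distance = sqrt(33.3132) = 5.7718


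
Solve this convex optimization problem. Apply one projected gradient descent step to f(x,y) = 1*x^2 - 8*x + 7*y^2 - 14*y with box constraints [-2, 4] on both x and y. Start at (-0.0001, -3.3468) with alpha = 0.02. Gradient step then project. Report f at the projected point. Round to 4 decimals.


Step 1: Compute gradient at (-0.0001, -3.3468).
grad_x = 2*1*-0.0001 - 8 = -8.0002
grad_y = 2*7*-3.3468 - 14 = -60.8552
Step 2: Gradient step.
x_raw = -0.0001 - 0.02*-8.0002 = 0.1599
y_raw = -3.3468 - 0.02*-60.8552 = -2.1297
Step 3: Project onto [-2, 4].
x_proj = clip(0.1599) = 0.1599
y_proj = clip(-2.1297) = -2.0
Step 4: Evaluate f.
f(0.1599, -2.0) = 54.7463


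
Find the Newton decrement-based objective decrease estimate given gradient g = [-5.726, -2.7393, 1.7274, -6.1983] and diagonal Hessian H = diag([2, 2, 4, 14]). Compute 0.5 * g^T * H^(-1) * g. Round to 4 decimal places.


Step 1: H is diagonal, so H^(-1) * g = [-2.863, -1.3697, 0.4319, -0.4427].
Step 2: g^T H^(-1) g = sum_i g_i^2 / H_ii
  = (-5.726)^2/2 + (-2.7393)^2/2 + (1.7274)^2/4 + (-6.1983)^2/14
  = 16.3935 + 3.7519 + 0.746 + 2.7442 = 23.6356
Step 3: Objective decrease = 0.5 * g^T H^(-1) g = 11.8178


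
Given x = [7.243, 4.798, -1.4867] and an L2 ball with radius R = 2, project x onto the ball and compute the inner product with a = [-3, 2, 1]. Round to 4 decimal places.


Step 1: Compute ||x|| (intermediates to 6 decimals).
||x|| = sqrt(7.243^2 + 4.798^2 + (-1.4867)^2) = 8.814314
Step 2: Project.
Since ||x|| > R, scale = R/||x|| = 2/8.814314 = 0.226904, proj(x) = scale * x
proj(x) = [1.643466, 1.088685, -0.337338]
Step 3: Dot product.
a^T * proj(x) = -3*1.643466 + 2*1.088685 + 1*(-0.337338) = -3.0904


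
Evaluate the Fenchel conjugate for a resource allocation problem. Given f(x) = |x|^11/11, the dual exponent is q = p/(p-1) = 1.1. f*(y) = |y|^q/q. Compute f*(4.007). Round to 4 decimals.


The conjugate exponent q satisfies 1/p + 1/q = 1.
p = 11, so q = 11/(11 - 1) = 1.1
|y|^q = 4.007^1.1 = 4.6036
f*(4.007) = 4.6036 / 1.1 = 4.1851


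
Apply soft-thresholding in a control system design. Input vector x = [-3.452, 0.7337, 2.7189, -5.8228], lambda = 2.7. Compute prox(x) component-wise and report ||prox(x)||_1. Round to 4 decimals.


Soft-thresholding with lambda = 2.7:
prox(-3.452) = sign(-3.452)*max(|-3.452| - 2.7, 0) = -0.752
prox(0.7337) = sign(0.7337)*max(|0.7337| - 2.7, 0) = 0.0
prox(2.7189) = sign(2.7189)*max(|2.7189| - 2.7, 0) = 0.0189
prox(-5.8228) = sign(-5.8228)*max(|-5.8228| - 2.7, 0) = -3.1228
prox(x) = [-0.752, 0.0, 0.0189, -3.1228]
||prox(x)||_1 = 0.752 + 0.0 + 0.0189 + 3.1228 = 3.8937


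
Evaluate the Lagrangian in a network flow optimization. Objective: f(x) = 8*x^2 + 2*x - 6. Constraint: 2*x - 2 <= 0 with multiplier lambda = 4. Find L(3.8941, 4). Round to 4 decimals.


Step 1: Evaluate f(x).
f(3.8941) = 8*3.8941^2 + 2*3.8941 - 6 = 123.1003
Step 2: Evaluate g(x).
g(3.8941) = 2*3.8941 - 2 = 5.7882
Step 3: Compute Lagrangian.
L = 123.1003 + 4*5.7882 = 146.2531


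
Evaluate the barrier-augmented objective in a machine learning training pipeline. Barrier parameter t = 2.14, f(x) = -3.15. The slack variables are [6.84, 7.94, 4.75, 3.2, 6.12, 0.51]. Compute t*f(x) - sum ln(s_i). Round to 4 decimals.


Step 1: Compute log-barrier.
ln values: [1.9228, 2.0719, 1.5581, 1.1632, 1.8116, -0.6733]
phi = -(1.9228 + 2.0719 + 1.5581 + 1.1632 + 1.8116 - 0.6733) = -7.8542
Step 2: Compute augmented objective.
t*f(x) = 2.14*-3.15 = -6.741
Total = -6.741 - 7.8542 = -14.5952


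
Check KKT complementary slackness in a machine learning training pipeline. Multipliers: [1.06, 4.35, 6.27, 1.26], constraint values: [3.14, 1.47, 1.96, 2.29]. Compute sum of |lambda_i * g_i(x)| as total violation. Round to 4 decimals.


KKT complementary slackness check:
lambda_1 * g_1 = 1.06 * 3.14 = 3.3284
lambda_2 * g_2 = 4.35 * 1.47 = 6.3945
lambda_3 * g_3 = 6.27 * 1.96 = 12.2892
lambda_4 * g_4 = 1.26 * 2.29 = 2.8854
Total violation = 3.3284 + 6.3945 + 12.2892 + 2.8854 = 24.8975


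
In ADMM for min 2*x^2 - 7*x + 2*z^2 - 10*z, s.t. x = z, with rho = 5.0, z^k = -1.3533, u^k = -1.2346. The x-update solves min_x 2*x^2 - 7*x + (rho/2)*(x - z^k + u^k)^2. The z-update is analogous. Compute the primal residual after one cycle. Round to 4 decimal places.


ADMM iteration with rho = 5.0, z^k = -1.3533, u^k = -1.2346
Step 1: x-update.
Minimize 2*x^2 - 7*x + (5.0/2)*(x + 1.3533 - 1.2346)^2
FOC: (2*2 + 5.0)*x = 7 + 5.0*(-1.3533 + 1.2346)
x^{k+1} = 0.7118
Step 2: z-update.
Minimize 2*z^2 - 10*z + (5.0/2)*(0.7118 - z - 1.2346)^2
FOC: (2*2 + 5.0)*z = 10 + 5.0*(0.7118 - 1.2346)
z^{k+1} = 0.8207
Step 3: u-update.
u^{k+1} = -1.2346 + 0.7118 - 0.8207 = -1.3435
Step 4: Primal residual = |0.7118 - 0.8207| = 0.1089


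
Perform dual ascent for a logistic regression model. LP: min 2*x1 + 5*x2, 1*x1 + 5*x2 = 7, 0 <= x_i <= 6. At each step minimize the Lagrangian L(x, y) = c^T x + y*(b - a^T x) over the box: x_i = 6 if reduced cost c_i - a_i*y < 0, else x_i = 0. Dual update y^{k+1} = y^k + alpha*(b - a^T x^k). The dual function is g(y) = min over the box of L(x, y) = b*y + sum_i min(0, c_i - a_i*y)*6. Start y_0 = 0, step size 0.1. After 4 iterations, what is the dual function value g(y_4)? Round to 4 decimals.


Dual ascent for LP: min 2*x1 + 5*x2, 1*x1 + 5*x2 = 7, 0 <= x_i <= 6
Step 1: y^k = 0.0, reduced costs: (2.0, 5.0)
  x^k = (0.0, 0.0), subgradient = b - a^T x = 7.0
  y^{k+1} = 0.0 + 0.1*7.0 = 0.7
Step 2: y^k = 0.7, reduced costs: (1.3, 1.5)
  x^k = (0.0, 0.0), subgradient = b - a^T x = 7.0
  y^{k+1} = 0.7 + 0.1*7.0 = 1.4
Step 3: y^k = 1.4, reduced costs: (0.6, -2.0)
  x^k = (0.0, 6.0), subgradient = b - a^T x = -23.0
  y^{k+1} = 1.4 + 0.1*-23.0 = -0.9
Step 4: y^k = -0.9, reduced costs: (2.9, 9.5)
  x^k = (0.0, 0.0), subgradient = b - a^T x = 7.0
  y^{k+1} = -0.9 + 0.1*7.0 = -0.2
Dual objective at y_4 = -0.2: reduced costs (2.2, 6.0), box minimizer x = (0.0, 0.0)
g(y_4) = b*y + (c1 - a1*y)*x1 + (c2 - a2*y)*x2 = 7*(-0.2) + 2.2*0.0 + 6.0*0.0 = -1.4 + 0.0 + 0.0 = -1.4


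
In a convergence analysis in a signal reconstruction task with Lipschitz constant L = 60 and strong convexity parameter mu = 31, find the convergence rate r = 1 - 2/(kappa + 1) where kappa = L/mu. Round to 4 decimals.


Step 1: Compute the condition number.
kappa = L/mu = 60/31 = 1.9355
Step 2: Compute the convergence rate.
r = 1 - 2/(kappa + 1) = 1 - 2*mu/(L + mu) = (L - mu)/(L + mu) = 29/91 = 0.3187


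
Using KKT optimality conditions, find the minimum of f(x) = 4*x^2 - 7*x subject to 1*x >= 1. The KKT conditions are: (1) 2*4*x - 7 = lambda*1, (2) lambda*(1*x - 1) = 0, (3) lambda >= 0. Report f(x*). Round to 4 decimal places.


Step 1: Try lambda = 0 (constraint inactive).
x_unc = 7/(2*4) = 0.875
Check: 1*0.875 = 0.875 < 1 -- violated!
Step 2: Constraint must be active: 1*x = 1
x* = 1/1 = 1.0
lambda = (2*4*1.0 - 7)/1 = 1.0
Step 3: Compute optimal value.
f(x*) = 4*1.0^2 - 7*1.0 = -3.0


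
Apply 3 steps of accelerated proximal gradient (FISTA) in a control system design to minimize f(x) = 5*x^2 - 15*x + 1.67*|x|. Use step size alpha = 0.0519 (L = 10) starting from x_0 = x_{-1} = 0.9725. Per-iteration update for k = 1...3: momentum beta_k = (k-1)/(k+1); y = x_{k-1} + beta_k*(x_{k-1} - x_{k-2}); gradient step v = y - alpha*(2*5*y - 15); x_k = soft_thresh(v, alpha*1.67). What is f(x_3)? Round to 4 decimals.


FISTA on f(x) = 5*x^2 - 15*x + 1.67*|x|
L = 10, alpha = 0.0519
Iteration 1: beta = 0.0, y = 0.9725 + 0.0*(0.9725 - 0.9725) = 0.9725
  grad(y) = -5.275, v = y - alpha*grad = 1.2463
  prox(v) = soft_thresh(1.2463, 0.0867) = 1.1596
Iteration 2: beta = 0.3333, y = 1.1596 + 0.3333*(1.1596 - 0.9725) = 1.222
  grad(y) = -2.7803, v = y - alpha*grad = 1.3663
  prox(v) = soft_thresh(1.3663, 0.0867) = 1.2796
Iteration 3: beta = 0.5, y = 1.2796 + 0.5*(1.2796 - 1.1596) = 1.3396
  grad(y) = -1.6041, v = y - alpha*grad = 1.4228
  prox(v) = soft_thresh(1.4228, 0.0867) = 1.3362
f(x_3) = 5*1.3362^2 - 15*1.3362 + 1.67*|1.3362| = -8.8844


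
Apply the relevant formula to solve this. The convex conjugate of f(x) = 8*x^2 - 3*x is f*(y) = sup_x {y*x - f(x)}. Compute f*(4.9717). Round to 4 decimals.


f*(y) = sup_x {y*x - a*x^2 - b*x} = sup_x {(y-b)*x - a*x^2}
FOC: (y - b) - 2a*x = 0 => x* = (y - b)/(2a)
x* = (4.9717 + 3)/(2*8) = 0.4982
f*(4.9717) = (y-b)^2/(4a) = (4.9717 + 3)^2/(4*8)
= 63.548/32 = 1.9859


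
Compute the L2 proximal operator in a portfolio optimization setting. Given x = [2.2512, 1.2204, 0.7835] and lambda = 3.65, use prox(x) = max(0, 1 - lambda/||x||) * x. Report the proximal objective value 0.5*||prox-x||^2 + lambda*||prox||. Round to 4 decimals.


Step 1: Compute ||x||.
||x|| = 2.6779
Step 2: Compute scaling factor.
scale = max(0, 1 - 3.65/2.6779) = 0.0
Step 3: prox(x) = [0.0, 0.0, 0.0]
||prox(x)|| = 0.0
Step 4: Proximal objective.
0.5*||prox-x||^2 = 3.5856
lambda*||prox|| = 0.0
Total = 3.5856


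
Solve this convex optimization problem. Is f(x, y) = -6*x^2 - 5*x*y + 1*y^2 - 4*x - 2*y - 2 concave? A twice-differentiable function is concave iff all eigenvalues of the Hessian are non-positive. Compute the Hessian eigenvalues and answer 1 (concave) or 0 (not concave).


The Hessian of f(x,y) = -6*x^2 - 5*x*y + 1*y^2 - 4*x - 2*y - 2 is:
H = [[-12, -5], [-5, 2]]
Trace = -12 + 2 = -10
Determinant = -12*2 - (-5)^2 = -49
Discriminant = (-10)^2 - 4*-49 = 296.0
Eigenvalues: lambda_1 = -13.6023, lambda_2 = 3.6023
The function is not concave.

0


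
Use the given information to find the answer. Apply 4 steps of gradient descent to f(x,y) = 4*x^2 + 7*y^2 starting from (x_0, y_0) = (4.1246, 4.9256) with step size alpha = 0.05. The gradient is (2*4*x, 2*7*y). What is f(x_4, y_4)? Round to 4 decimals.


Gradient descent on f(x,y) = 4*x^2 + 7*y^2.
Starting point: (4.1246, 4.9256), alpha = 0.05
Step 1: grad_x = 2*4*4.1246 = 32.9968, grad_y = 2*7*4.9256 = 68.9584
  x_1 = 4.1246 - 0.05*32.9968 = 2.4748
  y_1 = 4.9256 - 0.05*68.9584 = 1.4777
Step 2: grad_x = 2*4*2.4748 = 19.7981, grad_y = 2*7*1.4777 = 20.6875
  x_2 = 2.4748 - 0.05*19.7981 = 1.4849
  y_2 = 1.4777 - 0.05*20.6875 = 0.4433
Step 3: grad_x = 2*4*1.4849 = 11.8788, grad_y = 2*7*0.4433 = 6.2063
  x_3 = 1.4849 - 0.05*11.8788 = 0.8909
  y_3 = 0.4433 - 0.05*6.2063 = 0.133
Step 4: grad_x = 2*4*0.8909 = 7.1273, grad_y = 2*7*0.133 = 1.8619
  x_4 = 0.8909 - 0.05*7.1273 = 0.5345
  y_4 = 0.133 - 0.05*1.8619 = 0.0399
f(0.5345, 0.0399) = 4*0.5345^2 + 7*0.0399^2 = 1.1541


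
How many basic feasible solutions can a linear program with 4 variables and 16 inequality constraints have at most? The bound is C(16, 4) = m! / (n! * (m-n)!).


Each vertex corresponds to some choice of n active constraints out of m, so the number of vertices is at most C(m, n) = m! / (n!(m-n)!).
m = 16, n = 4
Numerator: 16 * 15 * 14 * 13
Denominator: 4! = 24
C(16, 4) = 1820


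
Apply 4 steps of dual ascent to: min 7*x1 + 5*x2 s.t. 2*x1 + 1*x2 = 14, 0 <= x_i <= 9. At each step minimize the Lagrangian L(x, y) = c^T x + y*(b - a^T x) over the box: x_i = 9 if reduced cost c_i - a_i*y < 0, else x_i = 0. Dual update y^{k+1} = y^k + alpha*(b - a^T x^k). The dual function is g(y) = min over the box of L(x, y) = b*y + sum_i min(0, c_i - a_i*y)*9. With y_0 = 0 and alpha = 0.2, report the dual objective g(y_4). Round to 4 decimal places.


Dual ascent for LP: min 7*x1 + 5*x2, 2*x1 + 1*x2 = 14, 0 <= x_i <= 9
Step 1: y^k = 0.0, reduced costs: (7.0, 5.0)
  x^k = (0.0, 0.0), subgradient = b - a^T x = 14.0
  y^{k+1} = 0.0 + 0.2*14.0 = 2.8
Step 2: y^k = 2.8, reduced costs: (1.4, 2.2)
  x^k = (0.0, 0.0), subgradient = b - a^T x = 14.0
  y^{k+1} = 2.8 + 0.2*14.0 = 5.6
Step 3: y^k = 5.6, reduced costs: (-4.2, -0.6)
  x^k = (9.0, 9.0), subgradient = b - a^T x = -13.0
  y^{k+1} = 5.6 + 0.2*-13.0 = 3.0
Step 4: y^k = 3.0, reduced costs: (1.0, 2.0)
  x^k = (0.0, 0.0), subgradient = b - a^T x = 14.0
  y^{k+1} = 3.0 + 0.2*14.0 = 5.8
Dual objective at y_4 = 5.8: reduced costs (-4.6, -0.8), box minimizer x = (9.0, 9.0)
g(y_4) = b*y + (c1 - a1*y)*x1 + (c2 - a2*y)*x2 = 14*5.8 + (-4.6)*9.0 + (-0.8)*9.0 = 81.2 - 41.4 - 7.2 = 32.6


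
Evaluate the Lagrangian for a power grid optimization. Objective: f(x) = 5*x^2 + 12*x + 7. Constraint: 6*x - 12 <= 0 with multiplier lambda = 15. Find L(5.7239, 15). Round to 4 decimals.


Step 1: Evaluate f(x).
f(5.7239) = 5*5.7239^2 + 12*5.7239 + 7 = 239.502
Step 2: Evaluate g(x).
g(5.7239) = 6*5.7239 - 12 = 22.3434
Step 3: Compute Lagrangian.
L = 239.502 + 15*22.3434 = 574.653


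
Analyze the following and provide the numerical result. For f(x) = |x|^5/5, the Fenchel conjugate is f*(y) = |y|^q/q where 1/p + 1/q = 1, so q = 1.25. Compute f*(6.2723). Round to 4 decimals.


The conjugate exponent q satisfies 1/p + 1/q = 1.
p = 5, so q = 5/(5 - 1) = 1.25
|y|^q = 6.2723^1.25 = 9.9262
f*(6.2723) = 9.9262 / 1.25 = 7.941


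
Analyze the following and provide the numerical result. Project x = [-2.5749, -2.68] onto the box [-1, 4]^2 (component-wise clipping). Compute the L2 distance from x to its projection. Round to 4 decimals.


Project each component onto [-1, 4].
clip(-2.5749) = -1.0, clip(-2.68) = -1.0
Projection = [-1.0, -1.0]
Squared diffs: [2.4803, 2.8224]
Distance = sqrt(5.3027) = 2.3028


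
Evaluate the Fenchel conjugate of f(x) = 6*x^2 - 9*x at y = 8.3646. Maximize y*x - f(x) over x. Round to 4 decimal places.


f*(y) = sup_x {y*x - a*x^2 - b*x} = sup_x {(y-b)*x - a*x^2}
FOC: (y - b) - 2a*x = 0 => x* = (y - b)/(2a)
x* = (8.3646 + 9)/(2*6) = 1.4471
f*(8.3646) = (y-b)^2/(4a) = (8.3646 + 9)^2/(4*6)
= 301.5293/24 = 12.5637


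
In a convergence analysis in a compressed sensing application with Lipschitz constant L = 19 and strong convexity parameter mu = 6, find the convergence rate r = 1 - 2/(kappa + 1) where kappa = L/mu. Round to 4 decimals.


Step 1: Compute the condition number.
kappa = L/mu = 19/6 = 3.1667
Step 2: Compute the convergence rate.
r = 1 - 2/(kappa + 1) = 1 - 2*mu/(L + mu) = (L - mu)/(L + mu) = 13/25 = 0.52


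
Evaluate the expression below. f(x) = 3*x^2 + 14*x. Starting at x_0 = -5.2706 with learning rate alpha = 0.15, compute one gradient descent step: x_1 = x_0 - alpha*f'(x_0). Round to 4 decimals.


We compute the gradient at x_0 and apply the update.
f'(x) = 6*x + 14
f'(-5.2706) = 6*-5.2706 + 14 = -17.6236
x_1 = -5.2706 - 0.15*-17.6236 = -2.6271


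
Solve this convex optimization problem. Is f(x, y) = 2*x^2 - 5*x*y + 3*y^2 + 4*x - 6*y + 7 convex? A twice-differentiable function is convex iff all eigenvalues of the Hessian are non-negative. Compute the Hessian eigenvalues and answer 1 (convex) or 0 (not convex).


The Hessian of f(x,y) = 2*x^2 - 5*x*y + 3*y^2 + 4*x - 6*y + 7 is:
H = [[4, -5], [-5, 6]]
Trace = 4 + 6 = 10
Determinant = 4*6 - (-5)^2 = -1
Discriminant = (10)^2 - 4*-1 = 104.0
Eigenvalues: lambda_1 = -0.099, lambda_2 = 10.099
The function is not convex.

0


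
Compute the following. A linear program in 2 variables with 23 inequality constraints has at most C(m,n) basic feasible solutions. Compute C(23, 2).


Each vertex corresponds to some choice of n active constraints out of m, so the number of vertices is at most C(m, n) = m! / (n!(m-n)!).
m = 23, n = 2
Numerator: 23 * 22
Denominator: 2! = 2
C(23, 2) = 253
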